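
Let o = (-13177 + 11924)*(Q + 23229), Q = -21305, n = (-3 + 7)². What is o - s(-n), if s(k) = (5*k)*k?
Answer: -2412052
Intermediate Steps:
n = 16 (n = 4² = 16)
s(k) = 5*k²
o = -2410772 (o = (-13177 + 11924)*(-21305 + 23229) = -1253*1924 = -2410772)
o - s(-n) = -2410772 - 5*(-1*16)² = -2410772 - 5*(-16)² = -2410772 - 5*256 = -2410772 - 1*1280 = -2410772 - 1280 = -2412052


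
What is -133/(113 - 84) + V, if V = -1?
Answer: -162/29 ≈ -5.5862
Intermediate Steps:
-133/(113 - 84) + V = -133/(113 - 84) - 1 = -133/29 - 1 = -162/29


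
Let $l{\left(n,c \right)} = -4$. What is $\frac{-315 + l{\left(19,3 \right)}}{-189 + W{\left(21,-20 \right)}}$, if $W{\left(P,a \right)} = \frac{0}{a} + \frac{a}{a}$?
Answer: $\frac{319}{188} \approx 1.6968$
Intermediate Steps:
$W{\left(P,a \right)} = 1$ ($W{\left(P,a \right)} = 0 + 1 = 1$)
$\frac{-315 + l{\left(19,3 \right)}}{-189 + W{\left(21,-20 \right)}} = \frac{-315 - 4}{-189 + 1} = - \frac{319}{-188} = \left(-319\right) \left(- \frac{1}{188}\right) = \frac{319}{188}$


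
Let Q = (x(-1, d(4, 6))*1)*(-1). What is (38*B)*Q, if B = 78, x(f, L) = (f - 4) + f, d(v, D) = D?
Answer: 17784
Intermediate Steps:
x(f, L) = -4 + 2*f (x(f, L) = (-4 + f) + f = -4 + 2*f)
Q = 6 (Q = ((-4 + 2*(-1))*1)*(-1) = ((-4 - 2)*1)*(-1) = -6*1*(-1) = -6*(-1) = 6)
(38*B)*Q = (38*78)*6 = 2964*6 = 17784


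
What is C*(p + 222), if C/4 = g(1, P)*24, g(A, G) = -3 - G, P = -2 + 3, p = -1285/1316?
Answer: -27923232/329 ≈ -84873.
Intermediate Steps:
p = -1285/1316 (p = -1285*1/1316 = -1285/1316 ≈ -0.97644)
P = 1
C = -384 (C = 4*((-3 - 1*1)*24) = 4*((-3 - 1)*24) = 4*(-4*24) = 4*(-96) = -384)
C*(p + 222) = -384*(-1285/1316 + 222) = -384*290867/1316 = -27923232/329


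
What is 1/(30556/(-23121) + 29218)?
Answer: 23121/675518822 ≈ 3.4227e-5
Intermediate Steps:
1/(30556/(-23121) + 29218) = 1/(30556*(-1/23121) + 29218) = 1/(-30556/23121 + 29218) = 1/(675518822/23121) = 23121/675518822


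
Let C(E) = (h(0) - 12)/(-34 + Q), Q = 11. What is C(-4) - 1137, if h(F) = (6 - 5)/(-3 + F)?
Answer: -78416/69 ≈ -1136.5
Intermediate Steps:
h(F) = 1/(-3 + F)
C(E) = 37/69 (C(E) = (1/(-3 + 0) - 12)/(-34 + 11) = (1/(-3) - 12)/(-23) = (-⅓ - 12)*(-1/23) = -37/3*(-1/23) = 37/69)
C(-4) - 1137 = 37/69 - 1137 = -78416/69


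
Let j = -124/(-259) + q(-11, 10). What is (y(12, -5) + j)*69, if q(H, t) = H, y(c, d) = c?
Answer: 26427/259 ≈ 102.03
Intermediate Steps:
j = -2725/259 (j = -124/(-259) - 11 = -124*(-1/259) - 11 = 124/259 - 11 = -2725/259 ≈ -10.521)
(y(12, -5) + j)*69 = (12 - 2725/259)*69 = (383/259)*69 = 26427/259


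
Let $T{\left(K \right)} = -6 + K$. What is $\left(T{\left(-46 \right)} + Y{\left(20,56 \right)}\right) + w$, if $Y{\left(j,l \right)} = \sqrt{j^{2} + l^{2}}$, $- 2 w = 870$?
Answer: $-487 + 4 \sqrt{221} \approx -427.54$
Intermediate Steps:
$w = -435$ ($w = \left(- \frac{1}{2}\right) 870 = -435$)
$\left(T{\left(-46 \right)} + Y{\left(20,56 \right)}\right) + w = \left(\left(-6 - 46\right) + \sqrt{20^{2} + 56^{2}}\right) - 435 = \left(-52 + \sqrt{400 + 3136}\right) - 435 = \left(-52 + \sqrt{3536}\right) - 435 = \left(-52 + 4 \sqrt{221}\right) - 435 = -487 + 4 \sqrt{221}$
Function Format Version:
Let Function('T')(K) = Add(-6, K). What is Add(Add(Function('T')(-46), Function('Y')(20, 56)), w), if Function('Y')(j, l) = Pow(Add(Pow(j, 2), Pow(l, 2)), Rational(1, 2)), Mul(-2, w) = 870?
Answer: Add(-487, Mul(4, Pow(221, Rational(1, 2)))) ≈ -427.54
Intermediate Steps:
w = -435 (w = Mul(Rational(-1, 2), 870) = -435)
Add(Add(Function('T')(-46), Function('Y')(20, 56)), w) = Add(Add(Add(-6, -46), Pow(Add(Pow(20, 2), Pow(56, 2)), Rational(1, 2))), -435) = Add(Add(-52, Pow(Add(400, 3136), Rational(1, 2))), -435) = Add(Add(-52, Pow(3536, Rational(1, 2))), -435) = Add(Add(-52, Mul(4, Pow(221, Rational(1, 2)))), -435) = Add(-487, Mul(4, Pow(221, Rational(1, 2))))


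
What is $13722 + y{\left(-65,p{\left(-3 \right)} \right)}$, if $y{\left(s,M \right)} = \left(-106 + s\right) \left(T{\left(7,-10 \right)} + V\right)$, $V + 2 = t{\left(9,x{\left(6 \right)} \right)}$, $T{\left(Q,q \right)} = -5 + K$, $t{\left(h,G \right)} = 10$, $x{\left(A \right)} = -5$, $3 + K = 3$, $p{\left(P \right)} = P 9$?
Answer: $13209$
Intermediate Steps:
$p{\left(P \right)} = 9 P$
$K = 0$ ($K = -3 + 3 = 0$)
$T{\left(Q,q \right)} = -5$ ($T{\left(Q,q \right)} = -5 + 0 = -5$)
$V = 8$ ($V = -2 + 10 = 8$)
$y{\left(s,M \right)} = -318 + 3 s$ ($y{\left(s,M \right)} = \left(-106 + s\right) \left(-5 + 8\right) = \left(-106 + s\right) 3 = -318 + 3 s$)
$13722 + y{\left(-65,p{\left(-3 \right)} \right)} = 13722 + \left(-318 + 3 \left(-65\right)\right) = 13722 - 513 = 13209$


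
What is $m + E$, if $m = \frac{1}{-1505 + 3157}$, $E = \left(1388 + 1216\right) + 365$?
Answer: $\frac{4904789}{1652} \approx 2969.0$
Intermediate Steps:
$E = 2969$ ($E = 2604 + 365 = 2969$)
$m = \frac{1}{1652} \approx 0.00060533$
$m + E = \frac{1}{1652} + 2969 = \frac{4904789}{1652}$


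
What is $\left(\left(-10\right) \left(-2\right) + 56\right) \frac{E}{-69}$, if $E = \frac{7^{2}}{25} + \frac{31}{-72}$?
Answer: $- \frac{52307}{31050} \approx -1.6846$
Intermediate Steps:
$E = \frac{2753}{1800}$ ($E = 49 \cdot \frac{1}{25} + 31 \left(- \frac{1}{72}\right) = \frac{49}{25} - \frac{31}{72} = \frac{2753}{1800} \approx 1.5294$)
$\left(\left(-10\right) \left(-2\right) + 56\right) \frac{E}{-69} = \left(\left(-10\right) \left(-2\right) + 56\right) \frac{2753}{1800 \left(-69\right)} = \left(20 + 56\right) \frac{2753}{1800} \left(- \frac{1}{69}\right) = 76 \left(- \frac{2753}{124200}\right) = - \frac{52307}{31050}$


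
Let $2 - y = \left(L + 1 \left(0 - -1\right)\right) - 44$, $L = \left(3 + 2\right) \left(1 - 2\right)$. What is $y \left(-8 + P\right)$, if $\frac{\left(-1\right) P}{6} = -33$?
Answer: $9500$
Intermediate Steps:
$L = -5$ ($L = 5 \left(-1\right) = -5$)
$P = 198$ ($P = \left(-6\right) \left(-33\right) = 198$)
$y = 50$ ($y = 2 - \left(\left(-5 + 1 \left(0 - -1\right)\right) - 44\right) = 2 - \left(\left(-5 + 1 \left(0 + 1\right)\right) - 44\right) = 2 - \left(\left(-5 + 1 \cdot 1\right) - 44\right) = 2 - \left(\left(-5 + 1\right) - 44\right) = 2 - \left(-4 - 44\right) = 2 - -48 = 2 + 48 = 50$)
$y \left(-8 + P\right) = 50 \left(-8 + 198\right) = 50 \cdot 190 = 9500$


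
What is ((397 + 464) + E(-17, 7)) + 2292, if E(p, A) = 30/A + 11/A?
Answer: 22112/7 ≈ 3158.9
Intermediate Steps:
E(p, A) = 41/A
((397 + 464) + E(-17, 7)) + 2292 = ((397 + 464) + 41/7) + 2292 = (861 + 41*(1/7)) + 2292 = (861 + 41/7) + 2292 = 6068/7 + 2292 = 22112/7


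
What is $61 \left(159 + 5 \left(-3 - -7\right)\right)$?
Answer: $10919$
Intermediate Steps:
$61 \left(159 + 5 \left(-3 - -7\right)\right) = 61 \left(159 + 5 \left(-3 + 7\right)\right) = 61 \left(159 + 5 \cdot 4\right) = 61 \left(159 + 20\right) = 61 \cdot 179 = 10919$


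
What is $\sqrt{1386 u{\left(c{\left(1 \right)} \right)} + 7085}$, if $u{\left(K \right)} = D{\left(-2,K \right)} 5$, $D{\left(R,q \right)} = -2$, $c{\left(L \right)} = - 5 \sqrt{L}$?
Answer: $5 i \sqrt{271} \approx 82.31 i$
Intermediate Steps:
$u{\left(K \right)} = -10$ ($u{\left(K \right)} = \left(-2\right) 5 = -10$)
$\sqrt{1386 u{\left(c{\left(1 \right)} \right)} + 7085} = \sqrt{1386 \left(-10\right) + 7085} = \sqrt{-13860 + 7085} = \sqrt{-6775} = 5 i \sqrt{271}$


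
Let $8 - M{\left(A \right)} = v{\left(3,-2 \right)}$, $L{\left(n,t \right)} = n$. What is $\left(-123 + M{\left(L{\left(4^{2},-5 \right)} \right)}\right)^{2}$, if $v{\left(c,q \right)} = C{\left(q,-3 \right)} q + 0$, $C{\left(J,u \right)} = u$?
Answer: $14641$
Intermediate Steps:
$v{\left(c,q \right)} = - 3 q$ ($v{\left(c,q \right)} = - 3 q + 0 = - 3 q$)
$M{\left(A \right)} = 2$ ($M{\left(A \right)} = 8 - \left(-3\right) \left(-2\right) = 8 - 6 = 2$)
$\left(-123 + M{\left(L{\left(4^{2},-5 \right)} \right)}\right)^{2} = \left(-123 + 2\right)^{2} = \left(-121\right)^{2} = 14641$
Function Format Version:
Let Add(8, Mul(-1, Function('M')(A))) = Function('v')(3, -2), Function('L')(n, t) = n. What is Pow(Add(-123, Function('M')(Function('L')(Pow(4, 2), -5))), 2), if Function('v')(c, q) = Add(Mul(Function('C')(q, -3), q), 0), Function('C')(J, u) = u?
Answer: 14641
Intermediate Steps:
Function('v')(c, q) = Mul(-3, q) (Function('v')(c, q) = Add(Mul(-3, q), 0) = Mul(-3, q))
Function('M')(A) = 2 (Function('M')(A) = Add(8, Mul(-1, Mul(-3, -2))) = Add(8, Mul(-1, 6)) = Add(8, -6) = 2)
Pow(Add(-123, Function('M')(Function('L')(Pow(4, 2), -5))), 2) = Pow(Add(-123, 2), 2) = Pow(-121, 2) = 14641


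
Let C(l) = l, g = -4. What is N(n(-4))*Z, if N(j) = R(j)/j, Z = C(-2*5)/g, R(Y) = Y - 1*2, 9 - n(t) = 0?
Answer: 35/18 ≈ 1.9444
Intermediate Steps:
n(t) = 9 (n(t) = 9 - 1*0 = 9 + 0 = 9)
R(Y) = -2 + Y (R(Y) = Y - 2 = -2 + Y)
Z = 5/2 (Z = -2*5/(-4) = -10*(-¼) = 5/2 ≈ 2.5000)
N(j) = (-2 + j)/j
N(n(-4))*Z = ((-2 + 9)/9)*(5/2) = ((⅑)*7)*(5/2) = (7/9)*(5/2) = 35/18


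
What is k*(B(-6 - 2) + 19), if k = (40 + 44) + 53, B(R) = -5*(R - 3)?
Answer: 10138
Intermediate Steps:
B(R) = 15 - 5*R (B(R) = -5*(-3 + R) = 15 - 5*R)
k = 137 (k = 84 + 53 = 137)
k*(B(-6 - 2) + 19) = 137*((15 - 5*(-6 - 2)) + 19) = 137*((15 - 5*(-8)) + 19) = 137*((15 + 40) + 19) = 137*(55 + 19) = 137*74 = 10138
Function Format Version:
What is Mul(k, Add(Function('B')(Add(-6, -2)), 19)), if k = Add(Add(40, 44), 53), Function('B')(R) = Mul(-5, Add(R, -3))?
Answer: 10138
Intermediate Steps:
Function('B')(R) = Add(15, Mul(-5, R)) (Function('B')(R) = Mul(-5, Add(-3, R)) = Add(15, Mul(-5, R)))
k = 137 (k = Add(84, 53) = 137)
Mul(k, Add(Function('B')(Add(-6, -2)), 19)) = Mul(137, Add(Add(15, Mul(-5, Add(-6, -2))), 19)) = Mul(137, Add(Add(15, Mul(-5, -8)), 19)) = Mul(137, Add(Add(15, 40), 19)) = Mul(137, Add(55, 19)) = Mul(137, 74) = 10138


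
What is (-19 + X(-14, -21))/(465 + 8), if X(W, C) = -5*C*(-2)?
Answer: -229/473 ≈ -0.48414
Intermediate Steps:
X(W, C) = 10*C
(-19 + X(-14, -21))/(465 + 8) = (-19 + 10*(-21))/(465 + 8) = (-19 - 210)/473 = -229*1/473 = -229/473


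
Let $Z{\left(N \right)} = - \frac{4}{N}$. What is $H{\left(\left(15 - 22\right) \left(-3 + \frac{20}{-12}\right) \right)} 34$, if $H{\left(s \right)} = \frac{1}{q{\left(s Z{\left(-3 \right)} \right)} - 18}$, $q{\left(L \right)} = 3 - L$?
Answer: $- \frac{18}{31} \approx -0.58065$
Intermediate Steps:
$H{\left(s \right)} = \frac{1}{-15 - \frac{4 s}{3}}$ ($H{\left(s \right)} = \frac{1}{\left(3 - s \left(- \frac{4}{-3}\right)\right) - 18} = \frac{1}{\left(3 - s \left(\left(-4\right) \left(- \frac{1}{3}\right)\right)\right) - 18} = \frac{1}{\left(3 - s \frac{4}{3}\right) - 18} = \frac{1}{\left(3 - \frac{4 s}{3}\right) - 18} = \frac{1}{-15 - \frac{4 s}{3}}$)
$H{\left(\left(15 - 22\right) \left(-3 + \frac{20}{-12}\right) \right)} 34 = - \frac{3}{45 + 4 \left(15 - 22\right) \left(-3 + \frac{20}{-12}\right)} 34 = - \frac{3}{45 + 4 \left(- 7 \left(-3 + 20 \left(- \frac{1}{12}\right)\right)\right)} 34 = - \frac{3}{45 + 4 \left(- 7 \left(-3 - \frac{5}{3}\right)\right)} 34 = - \frac{3}{45 + 4 \left(\left(-7\right) \left(- \frac{14}{3}\right)\right)} 34 = - \frac{3}{45 + 4 \cdot \frac{98}{3}} \cdot 34 = - \frac{3}{45 + \frac{392}{3}} \cdot 34 = - \frac{3}{\frac{527}{3}} \cdot 34 = \left(-3\right) \frac{3}{527} \cdot 34 = \left(- \frac{9}{527}\right) 34 = - \frac{18}{31}$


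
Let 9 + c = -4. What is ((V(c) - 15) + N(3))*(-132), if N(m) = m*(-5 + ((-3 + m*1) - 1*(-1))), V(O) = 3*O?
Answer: 8712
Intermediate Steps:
c = -13 (c = -9 - 4 = -13)
N(m) = m*(-7 + m) (N(m) = m*(-5 + ((-3 + m) + 1)) = m*(-5 + (-2 + m)) = m*(-7 + m))
((V(c) - 15) + N(3))*(-132) = ((3*(-13) - 15) + 3*(-7 + 3))*(-132) = ((-39 - 15) + 3*(-4))*(-132) = (-54 - 12)*(-132) = -66*(-132) = 8712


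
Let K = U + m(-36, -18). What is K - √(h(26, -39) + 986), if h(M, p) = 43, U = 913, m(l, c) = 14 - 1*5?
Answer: 922 - 7*√21 ≈ 889.92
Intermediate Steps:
m(l, c) = 9 (m(l, c) = 14 - 5 = 9)
K = 922 (K = 913 + 9 = 922)
K - √(h(26, -39) + 986) = 922 - √(43 + 986) = 922 - √1029 = 922 - 7*√21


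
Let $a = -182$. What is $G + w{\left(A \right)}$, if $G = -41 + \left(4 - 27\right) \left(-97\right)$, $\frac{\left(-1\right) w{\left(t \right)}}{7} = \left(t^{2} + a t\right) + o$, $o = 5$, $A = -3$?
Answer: $-1730$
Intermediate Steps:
$w{\left(t \right)} = -35 - 7 t^{2} + 1274 t$ ($w{\left(t \right)} = - 7 \left(\left(t^{2} - 182 t\right) + 5\right) = - 7 \left(5 + t^{2} - 182 t\right) = -35 - 7 t^{2} + 1274 t$)
$G = 2190$ ($G = -41 + \left(4 - 27\right) \left(-97\right) = -41 - -2231 = -41 + 2231 = 2190$)
$G + w{\left(A \right)} = 2190 - \left(3857 + 63\right) = 2190 - 3920 = -1730$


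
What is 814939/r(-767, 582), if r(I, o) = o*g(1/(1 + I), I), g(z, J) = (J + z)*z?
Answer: 239085173942/170969193 ≈ 1398.4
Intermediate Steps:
g(z, J) = z*(J + z)
r(I, o) = o*(I + 1/(1 + I))/(1 + I) (r(I, o) = o*((I + 1/(1 + I))/(1 + I)) = o*(I + 1/(1 + I))/(1 + I))
814939/r(-767, 582) = 814939/((582*(1 - 767*(1 - 767))/(1 - 767)²)) = 814939/((582*(1 - 767*(-766))/(-766)²)) = 814939/((582*(1/586756)*(1 + 587522))) = 814939/((582*(1/586756)*587523)) = 814939/(170969193/293378) = 814939*(293378/170969193) = 239085173942/170969193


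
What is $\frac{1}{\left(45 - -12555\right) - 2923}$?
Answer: $\frac{1}{9677} \approx 0.00010334$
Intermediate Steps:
$\frac{1}{\left(45 - -12555\right) - 2923} = \frac{1}{\left(45 + 12555\right) - 2923} = \frac{1}{12600 - 2923} = \frac{1}{9677}$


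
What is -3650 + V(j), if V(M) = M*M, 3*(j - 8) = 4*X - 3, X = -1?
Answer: -32561/9 ≈ -3617.9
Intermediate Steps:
j = 17/3 (j = 8 + (4*(-1) - 3)/3 = 8 + (-4 - 3)/3 = 8 + (⅓)*(-7) = 8 - 7/3 = 17/3 ≈ 5.6667)
V(M) = M²
-3650 + V(j) = -3650 + (17/3)² = -3650 + 289/9 = -32561/9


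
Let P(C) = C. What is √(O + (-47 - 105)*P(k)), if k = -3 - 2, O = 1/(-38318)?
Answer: √22773152978/5474 ≈ 27.568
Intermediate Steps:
O = -1/38318 ≈ -2.6097e-5
k = -5
√(O + (-47 - 105)*P(k)) = √(-1/38318 + (-47 - 105)*(-5)) = √(-1/38318 - 152*(-5)) = √(-1/38318 + 760) = √(29121679/38318) = √22773152978/5474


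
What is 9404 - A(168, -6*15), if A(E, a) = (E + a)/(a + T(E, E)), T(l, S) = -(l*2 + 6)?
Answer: 677101/72 ≈ 9404.2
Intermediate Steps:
T(l, S) = -6 - 2*l (T(l, S) = -(2*l + 6) = -(6 + 2*l) = -6 - 2*l)
A(E, a) = (E + a)/(-6 + a - 2*E) (A(E, a) = (E + a)/(a + (-6 - 2*E)) = (E + a)/(-6 + a - 2*E))
9404 - A(168, -6*15) = 9404 - (168 - 6*15)/(-6 - 6*15 - 2*168) = 9404 - (168 - 90)/(-6 - 90 - 336) = 9404 - 78/(-432) = 9404 - (-1)*78/432 = 9404 - 1*(-13/72) = 9404 + 13/72 = 677101/72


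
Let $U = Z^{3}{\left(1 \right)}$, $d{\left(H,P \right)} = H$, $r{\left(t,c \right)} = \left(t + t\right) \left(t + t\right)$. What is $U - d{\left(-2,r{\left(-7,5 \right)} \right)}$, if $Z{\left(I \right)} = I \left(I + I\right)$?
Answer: $10$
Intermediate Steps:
$r{\left(t,c \right)} = 4 t^{2}$ ($r{\left(t,c \right)} = 2 t 2 t = 4 t^{2}$)
$Z{\left(I \right)} = 2 I^{2}$ ($Z{\left(I \right)} = I 2 I = 2 I^{2}$)
$U = 8$ ($U = \left(2 \cdot 1^{2}\right)^{3} = \left(2 \cdot 1\right)^{3} = 2^{3} = 8$)
$U - d{\left(-2,r{\left(-7,5 \right)} \right)} = 8 - -2 = 8 + 2 = 10$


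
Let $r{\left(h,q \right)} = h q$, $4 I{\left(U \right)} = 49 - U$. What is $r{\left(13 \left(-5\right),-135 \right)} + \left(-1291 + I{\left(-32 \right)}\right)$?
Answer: $\frac{30017}{4} \approx 7504.3$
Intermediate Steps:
$I{\left(U \right)} = \frac{49}{4} - \frac{U}{4}$ ($I{\left(U \right)} = \frac{49 - U}{4} = \frac{49}{4} - \frac{U}{4}$)
$r{\left(13 \left(-5\right),-135 \right)} + \left(-1291 + I{\left(-32 \right)}\right) = 13 \left(-5\right) \left(-135\right) + \left(-1291 + \left(\frac{49}{4} - -8\right)\right) = \left(-65\right) \left(-135\right) + \left(-1291 + \left(\frac{49}{4} + 8\right)\right) = 8775 + \left(-1291 + \frac{81}{4}\right) = 8775 - \frac{5083}{4} = \frac{30017}{4}$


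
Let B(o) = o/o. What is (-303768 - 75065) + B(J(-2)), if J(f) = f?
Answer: -378832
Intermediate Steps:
B(o) = 1
(-303768 - 75065) + B(J(-2)) = (-303768 - 75065) + 1 = -378833 + 1 = -378832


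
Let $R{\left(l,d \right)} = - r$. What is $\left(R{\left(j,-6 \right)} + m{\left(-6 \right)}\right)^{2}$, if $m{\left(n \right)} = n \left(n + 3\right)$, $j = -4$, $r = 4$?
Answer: $196$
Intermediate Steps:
$R{\left(l,d \right)} = -4$ ($R{\left(l,d \right)} = \left(-1\right) 4 = -4$)
$m{\left(n \right)} = n \left(3 + n\right)$
$\left(R{\left(j,-6 \right)} + m{\left(-6 \right)}\right)^{2} = \left(-4 - 6 \left(3 - 6\right)\right)^{2} = \left(-4 - -18\right)^{2} = \left(-4 + 18\right)^{2} = 14^{2} = 196$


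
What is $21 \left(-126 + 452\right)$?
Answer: $6846$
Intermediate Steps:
$21 \left(-126 + 452\right) = 21 \cdot 326 = 6846$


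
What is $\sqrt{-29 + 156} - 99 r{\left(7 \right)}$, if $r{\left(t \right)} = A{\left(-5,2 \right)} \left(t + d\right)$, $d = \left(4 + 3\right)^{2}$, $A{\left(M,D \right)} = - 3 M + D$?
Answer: $-94248 + \sqrt{127} \approx -94237.0$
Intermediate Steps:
$A{\left(M,D \right)} = D - 3 M$
$d = 49$ ($d = 7^{2} = 49$)
$r{\left(t \right)} = 833 + 17 t$ ($r{\left(t \right)} = \left(2 - -15\right) \left(t + 49\right) = \left(2 + 15\right) \left(49 + t\right) = 17 \left(49 + t\right) = 833 + 17 t$)
$\sqrt{-29 + 156} - 99 r{\left(7 \right)} = \sqrt{-29 + 156} - 99 \left(833 + 17 \cdot 7\right) = \sqrt{127} - 99 \left(833 + 119\right) = \sqrt{127} - 94248 = -94248 + \sqrt{127}$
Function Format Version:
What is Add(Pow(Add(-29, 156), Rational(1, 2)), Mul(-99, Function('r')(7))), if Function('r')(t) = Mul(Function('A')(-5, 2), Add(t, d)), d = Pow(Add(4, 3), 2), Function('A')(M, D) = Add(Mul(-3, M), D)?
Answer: Add(-94248, Pow(127, Rational(1, 2))) ≈ -94237.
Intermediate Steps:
Function('A')(M, D) = Add(D, Mul(-3, M))
d = 49 (d = Pow(7, 2) = 49)
Function('r')(t) = Add(833, Mul(17, t)) (Function('r')(t) = Mul(Add(2, Mul(-3, -5)), Add(t, 49)) = Mul(Add(2, 15), Add(49, t)) = Mul(17, Add(49, t)) = Add(833, Mul(17, t)))
Add(Pow(Add(-29, 156), Rational(1, 2)), Mul(-99, Function('r')(7))) = Add(Pow(Add(-29, 156), Rational(1, 2)), Mul(-99, Add(833, Mul(17, 7)))) = Add(Pow(127, Rational(1, 2)), Mul(-99, Add(833, 119))) = Add(Pow(127, Rational(1, 2)), Mul(-99, 952)) = Add(Pow(127, Rational(1, 2)), -94248) = Add(-94248, Pow(127, Rational(1, 2)))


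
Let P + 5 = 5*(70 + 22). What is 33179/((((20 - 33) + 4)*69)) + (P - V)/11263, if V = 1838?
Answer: -374553920/6994323 ≈ -53.551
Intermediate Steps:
P = 455 (P = -5 + 5*(70 + 22) = -5 + 5*92 = -5 + 460 = 455)
33179/((((20 - 33) + 4)*69)) + (P - V)/11263 = 33179/((((20 - 33) + 4)*69)) + (455 - 1*1838)/11263 = 33179/(((-13 + 4)*69)) + (455 - 1838)*(1/11263) = 33179/((-9*69)) - 1383*1/11263 = 33179/(-621) - 1383/11263 = 33179*(-1/621) - 1383/11263 = -33179/621 - 1383/11263 = -374553920/6994323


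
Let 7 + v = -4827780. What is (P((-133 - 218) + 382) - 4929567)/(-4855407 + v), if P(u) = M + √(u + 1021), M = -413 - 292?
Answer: 2465136/4841597 - √263/4841597 ≈ 0.50915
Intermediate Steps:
M = -705
v = -4827787 (v = -7 - 4827780 = -4827787)
P(u) = -705 + √(1021 + u) (P(u) = -705 + √(u + 1021) = -705 + √(1021 + u))
(P((-133 - 218) + 382) - 4929567)/(-4855407 + v) = ((-705 + √(1021 + ((-133 - 218) + 382))) - 4929567)/(-4855407 - 4827787) = ((-705 + √(1021 + (-351 + 382))) - 4929567)/(-9683194) = ((-705 + √(1021 + 31)) - 4929567)*(-1/9683194) = ((-705 + √1052) - 4929567)*(-1/9683194) = ((-705 + 2*√263) - 4929567)*(-1/9683194) = (-4930272 + 2*√263)*(-1/9683194) = 2465136/4841597 - √263/4841597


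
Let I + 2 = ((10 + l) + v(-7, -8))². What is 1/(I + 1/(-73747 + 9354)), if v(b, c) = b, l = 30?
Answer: 64393/69995190 ≈ 0.00091996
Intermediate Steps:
I = 1087 (I = -2 + ((10 + 30) - 7)² = -2 + (40 - 7)² = -2 + 33² = -2 + 1089 = 1087)
1/(I + 1/(-73747 + 9354)) = 1/(1087 + 1/(-73747 + 9354)) = 1/(1087 + 1/(-64393)) = 1/(1087 - 1/64393) = 1/(69995190/64393) = 64393/69995190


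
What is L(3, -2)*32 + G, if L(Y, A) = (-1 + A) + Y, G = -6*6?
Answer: -36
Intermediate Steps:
G = -36
L(Y, A) = -1 + A + Y
L(3, -2)*32 + G = (-1 - 2 + 3)*32 - 36 = 0*32 - 36 = 0 - 36 = -36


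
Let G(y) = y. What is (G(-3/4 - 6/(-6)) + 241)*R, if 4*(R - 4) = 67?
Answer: 80095/16 ≈ 5005.9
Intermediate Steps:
R = 83/4 (R = 4 + (¼)*67 = 4 + 67/4 = 83/4 ≈ 20.750)
(G(-3/4 - 6/(-6)) + 241)*R = ((-3/4 - 6/(-6)) + 241)*(83/4) = ((-3*¼ - 6*(-⅙)) + 241)*(83/4) = ((-¾ + 1) + 241)*(83/4) = (¼ + 241)*(83/4) = (965/4)*(83/4) = 80095/16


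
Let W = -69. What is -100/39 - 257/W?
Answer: 347/299 ≈ 1.1605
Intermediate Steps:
-100/39 - 257/W = -100/39 - 257/(-69) = -100*1/39 - 257*(-1/69) = -100/39 + 257/69 = 347/299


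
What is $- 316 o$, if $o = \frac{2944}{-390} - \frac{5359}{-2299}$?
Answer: $\frac{739162868}{448305} \approx 1648.8$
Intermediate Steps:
$o = - \frac{2339123}{448305}$ ($o = 2944 \left(- \frac{1}{390}\right) - - \frac{5359}{2299} = - \frac{1472}{195} + \frac{5359}{2299} = - \frac{2339123}{448305} \approx -5.2177$)
$- 316 o = \left(-316\right) \left(- \frac{2339123}{448305}\right) = \frac{739162868}{448305}$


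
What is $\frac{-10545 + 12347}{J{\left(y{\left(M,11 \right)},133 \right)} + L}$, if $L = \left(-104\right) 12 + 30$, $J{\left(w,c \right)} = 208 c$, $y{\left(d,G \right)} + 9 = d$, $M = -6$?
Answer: $\frac{901}{13223} \approx 0.068139$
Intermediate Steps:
$y{\left(d,G \right)} = -9 + d$
$L = -1218$ ($L = -1248 + 30 = -1218$)
$\frac{-10545 + 12347}{J{\left(y{\left(M,11 \right)},133 \right)} + L} = \frac{-10545 + 12347}{208 \cdot 133 - 1218} = \frac{1802}{27664 - 1218} = \frac{1802}{26446} = 1802 \cdot \frac{1}{26446} = \frac{901}{13223}$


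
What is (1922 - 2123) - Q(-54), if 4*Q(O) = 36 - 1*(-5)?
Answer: -845/4 ≈ -211.25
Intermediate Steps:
Q(O) = 41/4 (Q(O) = (36 - 1*(-5))/4 = (36 + 5)/4 = (1/4)*41 = 41/4)
(1922 - 2123) - Q(-54) = (1922 - 2123) - 1*41/4 = -201 - 41/4 = -845/4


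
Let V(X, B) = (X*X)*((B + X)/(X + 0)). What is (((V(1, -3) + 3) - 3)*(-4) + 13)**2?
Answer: 441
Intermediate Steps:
V(X, B) = X*(B + X) (V(X, B) = X**2*((B + X)/X) = X*(B + X))
(((V(1, -3) + 3) - 3)*(-4) + 13)**2 = (((1*(-3 + 1) + 3) - 3)*(-4) + 13)**2 = (((1*(-2) + 3) - 3)*(-4) + 13)**2 = (((-2 + 3) - 3)*(-4) + 13)**2 = ((1 - 3)*(-4) + 13)**2 = (-2*(-4) + 13)**2 = (8 + 13)**2 = 21**2 = 441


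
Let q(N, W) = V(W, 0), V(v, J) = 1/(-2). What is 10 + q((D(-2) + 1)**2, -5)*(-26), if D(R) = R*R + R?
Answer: 23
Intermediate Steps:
V(v, J) = -1/2
D(R) = R + R**2 (D(R) = R**2 + R = R + R**2)
q(N, W) = -1/2
10 + q((D(-2) + 1)**2, -5)*(-26) = 10 - 1/2*(-26) = 10 + 13 = 23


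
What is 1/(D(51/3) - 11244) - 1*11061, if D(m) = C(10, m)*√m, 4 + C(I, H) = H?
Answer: -1398383208687/126424663 - 13*√17/126424663 ≈ -11061.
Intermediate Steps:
C(I, H) = -4 + H
D(m) = √m*(-4 + m) (D(m) = (-4 + m)*√m = √m*(-4 + m))
1/(D(51/3) - 11244) - 1*11061 = 1/(√(51/3)*(-4 + 51/3) - 11244) - 1*11061 = 1/(√(51*(⅓))*(-4 + 51*(⅓)) - 11244) - 11061 = 1/(√17*(-4 + 17) - 11244) - 11061 = 1/(√17*13 - 11244) - 11061 = 1/(13*√17 - 11244) - 11061 = 1/(-11244 + 13*√17) - 11061 = -11061 + 1/(-11244 + 13*√17)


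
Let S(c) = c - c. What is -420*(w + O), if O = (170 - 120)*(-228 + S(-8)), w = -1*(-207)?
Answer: 4701060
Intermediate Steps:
S(c) = 0
w = 207
O = -11400 (O = (170 - 120)*(-228 + 0) = 50*(-228) = -11400)
-420*(w + O) = -420*(207 - 11400) = -420*(-11193) = 4701060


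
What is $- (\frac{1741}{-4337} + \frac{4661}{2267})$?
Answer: $- \frac{16267910}{9831979} \approx -1.6546$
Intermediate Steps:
$- (\frac{1741}{-4337} + \frac{4661}{2267}) = - (1741 \left(- \frac{1}{4337}\right) + 4661 \cdot \frac{1}{2267}) = - (- \frac{1741}{4337} + \frac{4661}{2267}) = \left(-1\right) \frac{16267910}{9831979} = - \frac{16267910}{9831979}$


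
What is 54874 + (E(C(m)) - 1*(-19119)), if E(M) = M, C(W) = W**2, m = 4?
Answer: 74009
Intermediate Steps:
54874 + (E(C(m)) - 1*(-19119)) = 54874 + (4**2 - 1*(-19119)) = 54874 + (16 + 19119) = 54874 + 19135 = 74009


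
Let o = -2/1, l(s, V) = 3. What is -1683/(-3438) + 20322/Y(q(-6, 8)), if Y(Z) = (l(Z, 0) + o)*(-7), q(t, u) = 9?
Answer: -7761695/2674 ≈ -2902.7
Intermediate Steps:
o = -2 (o = -2*1 = -2)
Y(Z) = -7 (Y(Z) = (3 - 2)*(-7) = 1*(-7) = -7)
-1683/(-3438) + 20322/Y(q(-6, 8)) = -1683/(-3438) + 20322/(-7) = -1683*(-1/3438) + 20322*(-1/7) = 187/382 - 20322/7 = -7761695/2674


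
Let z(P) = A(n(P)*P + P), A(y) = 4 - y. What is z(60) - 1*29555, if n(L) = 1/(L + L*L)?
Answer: -1806272/61 ≈ -29611.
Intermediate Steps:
n(L) = 1/(L + L**2)
z(P) = 4 - P - 1/(1 + P) (z(P) = 4 - ((1/(P*(1 + P)))*P + P) = 4 - (1/(1 + P) + P) = 4 - (P + 1/(1 + P)) = 4 + (-P - 1/(1 + P)) = 4 - P - 1/(1 + P))
z(60) - 1*29555 = (3 - 1*60**2 + 3*60)/(1 + 60) - 1*29555 = (3 - 1*3600 + 180)/61 - 29555 = (3 - 3600 + 180)/61 - 29555 = (1/61)*(-3417) - 29555 = -3417/61 - 29555 = -1806272/61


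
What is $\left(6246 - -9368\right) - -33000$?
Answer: $48614$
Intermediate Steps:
$\left(6246 - -9368\right) - -33000 = \left(6246 + 9368\right) + 33000 = 15614 + 33000 = 48614$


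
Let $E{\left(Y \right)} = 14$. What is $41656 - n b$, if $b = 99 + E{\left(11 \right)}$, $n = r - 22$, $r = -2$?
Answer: $44368$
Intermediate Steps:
$n = -24$ ($n = -2 - 22 = -24$)
$b = 113$ ($b = 99 + 14 = 113$)
$41656 - n b = 41656 - \left(-24\right) 113 = 41656 - -2712 = 41656 + 2712 = 44368$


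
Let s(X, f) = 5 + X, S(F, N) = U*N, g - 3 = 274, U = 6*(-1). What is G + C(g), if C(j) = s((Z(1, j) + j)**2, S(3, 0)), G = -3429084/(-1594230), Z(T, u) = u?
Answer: 81551015819/265705 ≈ 3.0692e+5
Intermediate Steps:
U = -6
g = 277 (g = 3 + 274 = 277)
G = 571514/265705 (G = -3429084*(-1/1594230) = 571514/265705 ≈ 2.1509)
S(F, N) = -6*N
C(j) = 5 + 4*j**2 (C(j) = 5 + (j + j)**2 = 5 + (2*j)**2 = 5 + 4*j**2)
G + C(g) = 571514/265705 + (5 + 4*277**2) = 571514/265705 + (5 + 4*76729) = 571514/265705 + (5 + 306916) = 571514/265705 + 306921 = 81551015819/265705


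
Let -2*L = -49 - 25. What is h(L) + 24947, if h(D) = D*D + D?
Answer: 26353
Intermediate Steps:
L = 37 (L = -(-49 - 25)/2 = -1/2*(-74) = 37)
h(D) = D + D**2 (h(D) = D**2 + D = D + D**2)
h(L) + 24947 = 37*(1 + 37) + 24947 = 37*38 + 24947 = 1406 + 24947 = 26353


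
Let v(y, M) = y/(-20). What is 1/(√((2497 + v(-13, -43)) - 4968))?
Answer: -2*I*√247035/49407 ≈ -0.02012*I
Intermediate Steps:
v(y, M) = -y/20 (v(y, M) = y*(-1/20) = -y/20)
1/(√((2497 + v(-13, -43)) - 4968)) = 1/(√((2497 - 1/20*(-13)) - 4968)) = 1/(√((2497 + 13/20) - 4968)) = 1/(√(49953/20 - 4968)) = 1/(√(-49407/20)) = 1/(I*√247035/10) = -2*I*√247035/49407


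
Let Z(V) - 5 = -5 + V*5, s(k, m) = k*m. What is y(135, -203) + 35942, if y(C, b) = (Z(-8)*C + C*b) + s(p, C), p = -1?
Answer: 3002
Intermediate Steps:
Z(V) = 5*V (Z(V) = 5 + (-5 + V*5) = 5 + (-5 + 5*V) = 5*V)
y(C, b) = -41*C + C*b (y(C, b) = ((5*(-8))*C + C*b) - C = (-40*C + C*b) - C = -41*C + C*b)
y(135, -203) + 35942 = 135*(-41 - 203) + 35942 = 135*(-244) + 35942 = -32940 + 35942 = 3002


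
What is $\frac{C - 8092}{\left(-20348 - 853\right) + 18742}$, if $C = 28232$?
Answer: $- \frac{20140}{2459} \approx -8.1903$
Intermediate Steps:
$\frac{C - 8092}{\left(-20348 - 853\right) + 18742} = \frac{28232 - 8092}{\left(-20348 - 853\right) + 18742} = \frac{20140}{\left(-20348 - 853\right) + 18742} = \frac{20140}{-21201 + 18742} = \frac{20140}{-2459} = 20140 \left(- \frac{1}{2459}\right) = - \frac{20140}{2459}$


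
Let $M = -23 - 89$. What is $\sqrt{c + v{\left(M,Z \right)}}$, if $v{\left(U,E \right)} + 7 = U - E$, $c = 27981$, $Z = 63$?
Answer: $\sqrt{27799} \approx 166.73$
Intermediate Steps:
$M = -112$
$v{\left(U,E \right)} = -7 + U - E$ ($v{\left(U,E \right)} = -7 - \left(E - U\right) = -7 + U - E$)
$\sqrt{c + v{\left(M,Z \right)}} = \sqrt{27981 - 182} = \sqrt{27799}$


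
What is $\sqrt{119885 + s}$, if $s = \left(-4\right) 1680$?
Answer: $\sqrt{113165} \approx 336.4$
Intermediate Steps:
$s = -6720$
$\sqrt{119885 + s} = \sqrt{119885 - 6720} = \sqrt{113165}$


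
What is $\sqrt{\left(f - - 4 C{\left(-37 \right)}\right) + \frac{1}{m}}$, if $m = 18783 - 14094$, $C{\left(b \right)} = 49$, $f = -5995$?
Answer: $\frac{i \sqrt{14166776710}}{1563} \approx 76.151 i$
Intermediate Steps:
$m = 4689$
$\sqrt{\left(f - - 4 C{\left(-37 \right)}\right) + \frac{1}{m}} = \sqrt{\left(-5995 - \left(-4\right) 49\right) + \frac{1}{4689}} = \sqrt{\left(-5995 - -196\right) + \frac{1}{4689}} = \sqrt{\left(-5995 + 196\right) + \frac{1}{4689}} = \sqrt{-5799 + \frac{1}{4689}} = \sqrt{- \frac{27191510}{4689}} = \frac{i \sqrt{14166776710}}{1563}$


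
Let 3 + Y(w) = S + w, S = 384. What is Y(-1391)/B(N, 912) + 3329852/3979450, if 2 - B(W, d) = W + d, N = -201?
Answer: 3190054784/1410715025 ≈ 2.2613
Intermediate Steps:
Y(w) = 381 + w (Y(w) = -3 + (384 + w) = 381 + w)
B(W, d) = 2 - W - d (B(W, d) = 2 - (W + d) = 2 + (-W - d) = 2 - W - d)
Y(-1391)/B(N, 912) + 3329852/3979450 = (381 - 1391)/(2 - 1*(-201) - 1*912) + 3329852/3979450 = -1010/(2 + 201 - 912) + 3329852*(1/3979450) = -1010/(-709) + 1664926/1989725 = -1010*(-1/709) + 1664926/1989725 = 1010/709 + 1664926/1989725 = 3190054784/1410715025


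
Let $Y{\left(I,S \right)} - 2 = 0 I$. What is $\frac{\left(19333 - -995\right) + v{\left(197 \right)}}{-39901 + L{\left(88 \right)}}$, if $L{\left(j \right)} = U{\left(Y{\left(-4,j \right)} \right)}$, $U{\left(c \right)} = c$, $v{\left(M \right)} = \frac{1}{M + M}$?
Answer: $- \frac{8009233}{15720206} \approx -0.50949$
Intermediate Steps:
$Y{\left(I,S \right)} = 2$ ($Y{\left(I,S \right)} = 2 + 0 I = 2 + 0 = 2$)
$v{\left(M \right)} = \frac{1}{2 M}$
$L{\left(j \right)} = 2$
$\frac{\left(19333 - -995\right) + v{\left(197 \right)}}{-39901 + L{\left(88 \right)}} = \frac{\left(19333 - -995\right) + \frac{1}{2 \cdot 197}}{-39901 + 2} = \frac{\left(19333 + 995\right) + \frac{1}{2} \cdot \frac{1}{197}}{-39899} = \left(20328 + \frac{1}{394}\right) \left(- \frac{1}{39899}\right) = \frac{8009233}{394} \left(- \frac{1}{39899}\right) = - \frac{8009233}{15720206}$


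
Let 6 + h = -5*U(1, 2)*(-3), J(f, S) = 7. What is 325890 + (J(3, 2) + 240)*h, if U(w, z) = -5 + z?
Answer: 313293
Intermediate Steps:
h = -51 (h = -6 - 5*(-5 + 2)*(-3) = -6 - 5*(-3)*(-3) = -6 + 15*(-3) = -6 - 45 = -51)
325890 + (J(3, 2) + 240)*h = 325890 + (7 + 240)*(-51) = 325890 + 247*(-51) = 325890 - 12597 = 313293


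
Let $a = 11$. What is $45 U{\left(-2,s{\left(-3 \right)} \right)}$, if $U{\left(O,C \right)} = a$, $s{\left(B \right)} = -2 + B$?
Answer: $495$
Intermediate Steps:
$U{\left(O,C \right)} = 11$
$45 U{\left(-2,s{\left(-3 \right)} \right)} = 45 \cdot 11 = 495$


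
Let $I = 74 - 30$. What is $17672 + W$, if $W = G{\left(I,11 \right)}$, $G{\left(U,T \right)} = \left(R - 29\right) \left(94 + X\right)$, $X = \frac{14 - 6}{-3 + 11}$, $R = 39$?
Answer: $18622$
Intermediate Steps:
$X = 1$ ($X = \frac{8}{8} = 8 \cdot \frac{1}{8} = 1$)
$I = 44$
$G{\left(U,T \right)} = 950$ ($G{\left(U,T \right)} = \left(39 - 29\right) \left(94 + 1\right) = 10 \cdot 95 = 950$)
$W = 950$
$17672 + W = 17672 + 950 = 18622$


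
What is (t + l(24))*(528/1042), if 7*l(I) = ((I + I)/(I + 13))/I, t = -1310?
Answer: -89572032/134939 ≈ -663.80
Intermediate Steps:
l(I) = 2/(7*(13 + I)) (l(I) = (((I + I)/(I + 13))/I)/7 = (((2*I)/(13 + I))/I)/7 = ((2*I/(13 + I))/I)/7 = (2/(13 + I))/7 = 2/(7*(13 + I)))
(t + l(24))*(528/1042) = (-1310 + 2/(7*(13 + 24)))*(528/1042) = (-1310 + (2/7)/37)*(528*(1/1042)) = (-1310 + (2/7)*(1/37))*(264/521) = (-1310 + 2/259)*(264/521) = -339288/259*264/521 = -89572032/134939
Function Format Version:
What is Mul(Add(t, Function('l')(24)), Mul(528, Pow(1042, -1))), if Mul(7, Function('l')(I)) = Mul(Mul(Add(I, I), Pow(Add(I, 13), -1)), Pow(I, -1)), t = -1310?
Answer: Rational(-89572032, 134939) ≈ -663.80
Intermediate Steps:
Function('l')(I) = Mul(Rational(2, 7), Pow(Add(13, I), -1)) (Function('l')(I) = Mul(Rational(1, 7), Mul(Mul(Add(I, I), Pow(Add(I, 13), -1)), Pow(I, -1))) = Mul(Rational(1, 7), Mul(Mul(Mul(2, I), Pow(Add(13, I), -1)), Pow(I, -1))) = Mul(Rational(1, 7), Mul(Mul(2, I, Pow(Add(13, I), -1)), Pow(I, -1))) = Mul(Rational(1, 7), Mul(2, Pow(Add(13, I), -1))) = Mul(Rational(2, 7), Pow(Add(13, I), -1)))
Mul(Add(t, Function('l')(24)), Mul(528, Pow(1042, -1))) = Mul(Add(-1310, Mul(Rational(2, 7), Pow(Add(13, 24), -1))), Mul(528, Pow(1042, -1))) = Mul(Add(-1310, Mul(Rational(2, 7), Pow(37, -1))), Mul(528, Rational(1, 1042))) = Mul(Add(-1310, Mul(Rational(2, 7), Rational(1, 37))), Rational(264, 521)) = Mul(Add(-1310, Rational(2, 259)), Rational(264, 521)) = Mul(Rational(-339288, 259), Rational(264, 521)) = Rational(-89572032, 134939)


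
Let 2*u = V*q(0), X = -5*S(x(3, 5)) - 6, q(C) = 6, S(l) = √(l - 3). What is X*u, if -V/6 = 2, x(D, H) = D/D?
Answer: 216 + 180*I*√2 ≈ 216.0 + 254.56*I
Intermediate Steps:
x(D, H) = 1
V = -12 (V = -6*2 = -12)
S(l) = √(-3 + l)
X = -6 - 5*I*√2 (X = -5*√(-3 + 1) - 6 = -5*I*√2 - 6 = -6 - 5*I*√2 ≈ -6.0 - 7.0711*I)
u = -36 (u = (-12*6)/2 = (½)*(-72) = -36)
X*u = (-6 - 5*I*√2)*(-36) = 216 + 180*I*√2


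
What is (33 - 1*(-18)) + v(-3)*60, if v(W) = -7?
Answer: -369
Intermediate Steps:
(33 - 1*(-18)) + v(-3)*60 = (33 - 1*(-18)) - 7*60 = (33 + 18) - 420 = 51 - 420 = -369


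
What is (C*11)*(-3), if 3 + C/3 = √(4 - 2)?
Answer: 297 - 99*√2 ≈ 156.99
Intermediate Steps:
C = -9 + 3*√2 (C = -9 + 3*√(4 - 2) = -9 + 3*√2 ≈ -4.7574)
(C*11)*(-3) = ((-9 + 3*√2)*11)*(-3) = (-99 + 33*√2)*(-3) = 297 - 99*√2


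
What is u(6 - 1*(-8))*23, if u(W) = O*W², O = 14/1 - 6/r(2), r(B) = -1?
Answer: 90160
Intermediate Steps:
O = 20 (O = 14/1 - 6/(-1) = 14*1 - 6*(-1) = 14 + 6 = 20)
u(W) = 20*W²
u(6 - 1*(-8))*23 = (20*(6 - 1*(-8))²)*23 = (20*(6 + 8)²)*23 = (20*14²)*23 = (20*196)*23 = 3920*23 = 90160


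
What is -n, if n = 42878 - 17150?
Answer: -25728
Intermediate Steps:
n = 25728
-n = -1*25728 = -25728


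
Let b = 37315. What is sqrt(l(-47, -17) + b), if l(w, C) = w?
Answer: 22*sqrt(77) ≈ 193.05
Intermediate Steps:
sqrt(l(-47, -17) + b) = sqrt(-47 + 37315) = sqrt(37268) = 22*sqrt(77)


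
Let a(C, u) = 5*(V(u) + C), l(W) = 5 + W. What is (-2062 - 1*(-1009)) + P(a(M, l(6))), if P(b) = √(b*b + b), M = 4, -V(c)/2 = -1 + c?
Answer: -1053 + 4*√395 ≈ -973.50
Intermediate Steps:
V(c) = 2 - 2*c (V(c) = -2*(-1 + c) = 2 - 2*c)
a(C, u) = 10 - 10*u + 5*C (a(C, u) = 5*((2 - 2*u) + C) = 5*(2 + C - 2*u) = 10 - 10*u + 5*C)
P(b) = √(b + b²) (P(b) = √(b² + b) = √(b + b²))
(-2062 - 1*(-1009)) + P(a(M, l(6))) = (-2062 - 1*(-1009)) + √((10 - 10*(5 + 6) + 5*4)*(1 + (10 - 10*(5 + 6) + 5*4))) = (-2062 + 1009) + √((10 - 10*11 + 20)*(1 + (10 - 10*11 + 20))) = -1053 + √((10 - 110 + 20)*(1 + (10 - 110 + 20))) = -1053 + √(-80*(1 - 80)) = -1053 + √(-80*(-79)) = -1053 + √6320 = -1053 + 4*√395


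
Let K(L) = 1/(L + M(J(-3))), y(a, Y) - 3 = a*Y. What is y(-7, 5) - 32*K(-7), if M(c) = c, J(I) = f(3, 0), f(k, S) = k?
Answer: -24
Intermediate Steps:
J(I) = 3
y(a, Y) = 3 + Y*a (y(a, Y) = 3 + a*Y = 3 + Y*a)
K(L) = 1/(3 + L) (K(L) = 1/(L + 3) = 1/(3 + L))
y(-7, 5) - 32*K(-7) = (3 + 5*(-7)) - 32/(3 - 7) = (3 - 35) - 32/(-4) = -32 - 32*(-¼) = -32 + 8 = -24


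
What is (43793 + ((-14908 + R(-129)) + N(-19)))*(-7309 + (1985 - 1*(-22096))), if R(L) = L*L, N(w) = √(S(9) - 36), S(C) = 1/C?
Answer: 763562072 + 16772*I*√323/3 ≈ 7.6356e+8 + 1.0048e+5*I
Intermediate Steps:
N(w) = I*√323/3 (N(w) = √(1/9 - 36) = √(⅑ - 36) = √(-323/9) = I*√323/3)
R(L) = L²
(43793 + ((-14908 + R(-129)) + N(-19)))*(-7309 + (1985 - 1*(-22096))) = (43793 + ((-14908 + (-129)²) + I*√323/3))*(-7309 + (1985 - 1*(-22096))) = (43793 + ((-14908 + 16641) + I*√323/3))*(-7309 + (1985 + 22096)) = (43793 + (1733 + I*√323/3))*(-7309 + 24081) = (45526 + I*√323/3)*16772 = 763562072 + 16772*I*√323/3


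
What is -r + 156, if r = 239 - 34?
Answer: -49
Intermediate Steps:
r = 205
-r + 156 = -1*205 + 156 = -205 + 156 = -49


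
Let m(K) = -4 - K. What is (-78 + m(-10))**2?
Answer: 5184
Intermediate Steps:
(-78 + m(-10))**2 = (-78 + (-4 - 1*(-10)))**2 = (-78 + (-4 + 10))**2 = (-78 + 6)**2 = (-72)**2 = 5184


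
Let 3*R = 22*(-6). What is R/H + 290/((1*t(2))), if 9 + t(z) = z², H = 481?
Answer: -27942/481 ≈ -58.091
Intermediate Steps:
R = -44 (R = (22*(-6))/3 = (⅓)*(-132) = -44)
t(z) = -9 + z²
R/H + 290/((1*t(2))) = -44/481 + 290/((1*(-9 + 2²))) = -44*1/481 + 290/((1*(-9 + 4))) = -44/481 + 290/((1*(-5))) = -44/481 + 290/(-5) = -44/481 + 290*(-⅕) = -44/481 - 58 = -27942/481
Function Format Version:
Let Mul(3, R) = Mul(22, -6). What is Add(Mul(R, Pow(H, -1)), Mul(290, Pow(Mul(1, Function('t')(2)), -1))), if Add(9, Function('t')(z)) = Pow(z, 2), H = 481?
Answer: Rational(-27942, 481) ≈ -58.091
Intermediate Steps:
R = -44 (R = Mul(Rational(1, 3), Mul(22, -6)) = Mul(Rational(1, 3), -132) = -44)
Function('t')(z) = Add(-9, Pow(z, 2))
Add(Mul(R, Pow(H, -1)), Mul(290, Pow(Mul(1, Function('t')(2)), -1))) = Add(Mul(-44, Pow(481, -1)), Mul(290, Pow(Mul(1, Add(-9, Pow(2, 2))), -1))) = Add(Mul(-44, Rational(1, 481)), Mul(290, Pow(Mul(1, Add(-9, 4)), -1))) = Add(Rational(-44, 481), Mul(290, Pow(Mul(1, -5), -1))) = Add(Rational(-44, 481), Mul(290, Pow(-5, -1))) = Add(Rational(-44, 481), Mul(290, Rational(-1, 5))) = Add(Rational(-44, 481), -58) = Rational(-27942, 481)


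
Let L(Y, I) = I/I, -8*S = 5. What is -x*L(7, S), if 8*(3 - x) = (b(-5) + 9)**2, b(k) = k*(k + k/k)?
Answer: 817/8 ≈ 102.13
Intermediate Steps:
b(k) = k*(1 + k) (b(k) = k*(k + 1) = k*(1 + k))
S = -5/8 (S = -1/8*5 = -5/8 ≈ -0.62500)
L(Y, I) = 1
x = -817/8 (x = 3 - (-5*(1 - 5) + 9)**2/8 = 3 - (-5*(-4) + 9)**2/8 = 3 - (20 + 9)**2/8 = 3 - 1/8*29**2 = 3 - 1/8*841 = 3 - 841/8 = -817/8 ≈ -102.13)
-x*L(7, S) = -(-817)/8 = -1*(-817/8) = 817/8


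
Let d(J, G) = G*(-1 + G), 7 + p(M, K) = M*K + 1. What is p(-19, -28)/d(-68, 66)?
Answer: 263/2145 ≈ 0.12261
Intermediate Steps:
p(M, K) = -6 + K*M (p(M, K) = -7 + (M*K + 1) = -7 + (K*M + 1) = -7 + (1 + K*M) = -6 + K*M)
p(-19, -28)/d(-68, 66) = (-6 - 28*(-19))/((66*(-1 + 66))) = (-6 + 532)/((66*65)) = 526/4290 = 526*(1/4290) = 263/2145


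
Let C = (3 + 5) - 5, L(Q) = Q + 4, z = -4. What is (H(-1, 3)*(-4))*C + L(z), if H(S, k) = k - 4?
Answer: 12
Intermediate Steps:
H(S, k) = -4 + k
L(Q) = 4 + Q
C = 3 (C = 8 - 5 = 3)
(H(-1, 3)*(-4))*C + L(z) = ((-4 + 3)*(-4))*3 + (4 - 4) = -1*(-4)*3 + 0 = 4*3 + 0 = 12 + 0 = 12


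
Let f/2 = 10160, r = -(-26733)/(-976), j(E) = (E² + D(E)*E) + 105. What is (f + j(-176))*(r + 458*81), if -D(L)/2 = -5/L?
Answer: 1860097021065/976 ≈ 1.9058e+9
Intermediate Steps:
D(L) = 10/L (D(L) = -(-10)/L = 10/L)
j(E) = 115 + E² (j(E) = (E² + (10/E)*E) + 105 = (E² + 10) + 105 = (10 + E²) + 105 = 115 + E²)
r = -26733/976 (r = -(-26733)*(-1)/976 = -1*26733/976 = -26733/976 ≈ -27.390)
f = 20320 (f = 2*10160 = 20320)
(f + j(-176))*(r + 458*81) = (20320 + (115 + (-176)²))*(-26733/976 + 458*81) = (20320 + (115 + 30976))*(-26733/976 + 37098) = (20320 + 31091)*(36180915/976) = 51411*(36180915/976) = 1860097021065/976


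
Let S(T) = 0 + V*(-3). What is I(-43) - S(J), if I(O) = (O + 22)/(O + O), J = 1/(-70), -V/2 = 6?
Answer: -3075/86 ≈ -35.756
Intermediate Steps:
V = -12 (V = -2*6 = -12)
J = -1/70 ≈ -0.014286
S(T) = 36 (S(T) = 0 - 12*(-3) = 0 + 36 = 36)
I(O) = (22 + O)/(2*O) (I(O) = (22 + O)/((2*O)) = (22 + O)*(1/(2*O)) = (22 + O)/(2*O))
I(-43) - S(J) = (½)*(22 - 43)/(-43) - 1*36 = (½)*(-1/43)*(-21) - 36 = 21/86 - 36 = -3075/86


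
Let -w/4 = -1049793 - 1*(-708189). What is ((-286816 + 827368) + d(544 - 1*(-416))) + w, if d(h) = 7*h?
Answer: 1913688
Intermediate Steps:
w = 1366416 (w = -4*(-1049793 - 1*(-708189)) = -4*(-1049793 + 708189) = -4*(-341604) = 1366416)
((-286816 + 827368) + d(544 - 1*(-416))) + w = ((-286816 + 827368) + 7*(544 - 1*(-416))) + 1366416 = (540552 + 7*(544 + 416)) + 1366416 = (540552 + 7*960) + 1366416 = (540552 + 6720) + 1366416 = 547272 + 1366416 = 1913688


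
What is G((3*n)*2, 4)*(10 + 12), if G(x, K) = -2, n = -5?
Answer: -44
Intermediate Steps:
G((3*n)*2, 4)*(10 + 12) = -2*(10 + 12) = -2*22 = -44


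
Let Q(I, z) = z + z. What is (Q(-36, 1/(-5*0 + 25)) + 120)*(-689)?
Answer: -2068378/25 ≈ -82735.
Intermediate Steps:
Q(I, z) = 2*z
(Q(-36, 1/(-5*0 + 25)) + 120)*(-689) = (2/(-5*0 + 25) + 120)*(-689) = (2/(0 + 25) + 120)*(-689) = (2/25 + 120)*(-689) = (3002/25)*(-689) = -2068378/25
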